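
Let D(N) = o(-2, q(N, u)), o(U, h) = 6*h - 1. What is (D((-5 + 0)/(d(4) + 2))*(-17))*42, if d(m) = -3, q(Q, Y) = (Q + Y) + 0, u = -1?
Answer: -16422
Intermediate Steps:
q(Q, Y) = Q + Y
o(U, h) = -1 + 6*h
D(N) = -7 + 6*N (D(N) = -1 + 6*(N - 1) = -1 + 6*(-1 + N) = -1 + (-6 + 6*N) = -7 + 6*N)
(D((-5 + 0)/(d(4) + 2))*(-17))*42 = ((-7 + 6*((-5 + 0)/(-3 + 2)))*(-17))*42 = ((-7 + 6*(-5/(-1)))*(-17))*42 = ((-7 + 6*(-5*(-1)))*(-17))*42 = ((-7 + 6*5)*(-17))*42 = ((-7 + 30)*(-17))*42 = (23*(-17))*42 = -391*42 = -16422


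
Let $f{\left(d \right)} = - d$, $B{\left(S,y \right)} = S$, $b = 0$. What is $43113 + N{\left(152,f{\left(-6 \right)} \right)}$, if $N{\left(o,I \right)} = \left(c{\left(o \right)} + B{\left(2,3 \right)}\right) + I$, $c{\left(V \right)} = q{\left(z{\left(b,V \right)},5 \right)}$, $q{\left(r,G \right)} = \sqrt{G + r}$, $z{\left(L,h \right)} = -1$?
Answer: $43123$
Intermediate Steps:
$c{\left(V \right)} = 2$ ($c{\left(V \right)} = \sqrt{5 - 1} = \sqrt{4} = 2$)
$N{\left(o,I \right)} = 4 + I$ ($N{\left(o,I \right)} = \left(2 + 2\right) + I = 4 + I$)
$43113 + N{\left(152,f{\left(-6 \right)} \right)} = 43113 + \left(4 - -6\right) = 43113 + \left(4 + 6\right) = 43113 + 10 = 43123$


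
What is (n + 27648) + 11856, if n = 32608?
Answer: 72112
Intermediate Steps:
(n + 27648) + 11856 = (32608 + 27648) + 11856 = 60256 + 11856 = 72112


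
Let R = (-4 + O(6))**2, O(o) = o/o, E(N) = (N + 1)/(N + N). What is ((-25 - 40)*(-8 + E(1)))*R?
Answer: 4095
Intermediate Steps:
E(N) = (1 + N)/(2*N) (E(N) = (1 + N)/((2*N)) = (1 + N)*(1/(2*N)) = (1 + N)/(2*N))
O(o) = 1
R = 9 (R = (-4 + 1)**2 = (-3)**2 = 9)
((-25 - 40)*(-8 + E(1)))*R = ((-25 - 40)*(-8 + (1/2)*(1 + 1)/1))*9 = -65*(-8 + (1/2)*1*2)*9 = -65*(-8 + 1)*9 = -65*(-7)*9 = 455*9 = 4095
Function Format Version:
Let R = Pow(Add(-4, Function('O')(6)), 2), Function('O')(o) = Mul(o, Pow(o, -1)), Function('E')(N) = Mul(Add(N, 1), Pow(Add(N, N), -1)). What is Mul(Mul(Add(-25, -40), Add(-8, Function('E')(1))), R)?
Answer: 4095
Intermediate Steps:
Function('E')(N) = Mul(Rational(1, 2), Pow(N, -1), Add(1, N)) (Function('E')(N) = Mul(Add(1, N), Pow(Mul(2, N), -1)) = Mul(Add(1, N), Mul(Rational(1, 2), Pow(N, -1))) = Mul(Rational(1, 2), Pow(N, -1), Add(1, N)))
Function('O')(o) = 1
R = 9 (R = Pow(Add(-4, 1), 2) = Pow(-3, 2) = 9)
Mul(Mul(Add(-25, -40), Add(-8, Function('E')(1))), R) = Mul(Mul(Add(-25, -40), Add(-8, Mul(Rational(1, 2), Pow(1, -1), Add(1, 1)))), 9) = Mul(Mul(-65, Add(-8, Mul(Rational(1, 2), 1, 2))), 9) = Mul(Mul(-65, Add(-8, 1)), 9) = Mul(Mul(-65, -7), 9) = Mul(455, 9) = 4095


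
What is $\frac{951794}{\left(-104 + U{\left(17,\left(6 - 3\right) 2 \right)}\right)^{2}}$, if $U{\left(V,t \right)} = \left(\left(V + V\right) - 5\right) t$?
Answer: $\frac{475897}{2450} \approx 194.24$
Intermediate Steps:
$U{\left(V,t \right)} = t \left(-5 + 2 V\right)$ ($U{\left(V,t \right)} = \left(2 V - 5\right) t = \left(-5 + 2 V\right) t = t \left(-5 + 2 V\right)$)
$\frac{951794}{\left(-104 + U{\left(17,\left(6 - 3\right) 2 \right)}\right)^{2}} = \frac{951794}{\left(-104 + \left(6 - 3\right) 2 \left(-5 + 2 \cdot 17\right)\right)^{2}} = \frac{951794}{\left(-104 + 3 \cdot 2 \left(-5 + 34\right)\right)^{2}} = \frac{951794}{\left(-104 + 6 \cdot 29\right)^{2}} = \frac{951794}{\left(-104 + 174\right)^{2}} = \frac{951794}{70^{2}} = \frac{951794}{4900} = 951794 \cdot \frac{1}{4900} = \frac{475897}{2450}$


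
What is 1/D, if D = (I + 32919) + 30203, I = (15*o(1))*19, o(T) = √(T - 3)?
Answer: 31561/1992274667 - 285*I*√2/3984549334 ≈ 1.5842e-5 - 1.0115e-7*I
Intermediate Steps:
o(T) = √(-3 + T)
I = 285*I*√2 (I = (15*√(-3 + 1))*19 = (15*√(-2))*19 = (15*(I*√2))*19 = (15*I*√2)*19 = 285*I*√2 ≈ 403.05*I)
D = 63122 + 285*I*√2 (D = (285*I*√2 + 32919) + 30203 = (32919 + 285*I*√2) + 30203 = 63122 + 285*I*√2 ≈ 63122.0 + 403.05*I)
1/D = 1/(63122 + 285*I*√2)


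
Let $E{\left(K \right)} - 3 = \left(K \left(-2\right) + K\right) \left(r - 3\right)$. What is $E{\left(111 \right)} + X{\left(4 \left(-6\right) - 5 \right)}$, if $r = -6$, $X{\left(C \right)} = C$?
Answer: $973$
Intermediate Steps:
$E{\left(K \right)} = 3 + 9 K$ ($E{\left(K \right)} = 3 + \left(K \left(-2\right) + K\right) \left(-6 - 3\right) = 3 + \left(- 2 K + K\right) \left(-9\right) = 3 + - K \left(-9\right) = 3 + 9 K$)
$E{\left(111 \right)} + X{\left(4 \left(-6\right) - 5 \right)} = \left(3 + 9 \cdot 111\right) + \left(4 \left(-6\right) - 5\right) = \left(3 + 999\right) - 29 = 1002 - 29 = 973$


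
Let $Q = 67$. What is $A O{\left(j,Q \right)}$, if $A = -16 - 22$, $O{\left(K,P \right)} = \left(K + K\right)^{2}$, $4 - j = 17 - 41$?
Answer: $-119168$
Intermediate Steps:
$j = 28$ ($j = 4 - \left(17 - 41\right) = 4 - -24 = 4 + 24 = 28$)
$O{\left(K,P \right)} = 4 K^{2}$ ($O{\left(K,P \right)} = \left(2 K\right)^{2} = 4 K^{2}$)
$A = -38$ ($A = -16 - 22 = -38$)
$A O{\left(j,Q \right)} = - 38 \cdot 4 \cdot 28^{2} = - 38 \cdot 4 \cdot 784 = \left(-38\right) 3136 = -119168$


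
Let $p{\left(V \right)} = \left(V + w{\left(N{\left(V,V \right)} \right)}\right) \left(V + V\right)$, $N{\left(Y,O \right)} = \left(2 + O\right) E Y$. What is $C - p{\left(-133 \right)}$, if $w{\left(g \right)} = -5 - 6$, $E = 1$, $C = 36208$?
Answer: $-2096$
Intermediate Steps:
$N{\left(Y,O \right)} = Y \left(2 + O\right)$ ($N{\left(Y,O \right)} = \left(2 + O\right) 1 Y = \left(2 + O\right) Y = Y \left(2 + O\right)$)
$w{\left(g \right)} = -11$ ($w{\left(g \right)} = -5 - 6 = -11$)
$p{\left(V \right)} = 2 V \left(-11 + V\right)$ ($p{\left(V \right)} = \left(V - 11\right) \left(V + V\right) = \left(-11 + V\right) 2 V = 2 V \left(-11 + V\right)$)
$C - p{\left(-133 \right)} = 36208 - 2 \left(-133\right) \left(-11 - 133\right) = 36208 - 2 \left(-133\right) \left(-144\right) = 36208 - 38304 = -2096$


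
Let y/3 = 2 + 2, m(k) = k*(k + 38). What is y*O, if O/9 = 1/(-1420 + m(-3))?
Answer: -108/1525 ≈ -0.070820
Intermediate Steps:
m(k) = k*(38 + k)
y = 12 (y = 3*(2 + 2) = 3*4 = 12)
O = -9/1525 (O = 9/(-1420 - 3*(38 - 3)) = 9/(-1420 - 3*35) = 9/(-1420 - 105) = 9/(-1525) = 9*(-1/1525) = -9/1525 ≈ -0.0059016)
y*O = 12*(-9/1525) = -108/1525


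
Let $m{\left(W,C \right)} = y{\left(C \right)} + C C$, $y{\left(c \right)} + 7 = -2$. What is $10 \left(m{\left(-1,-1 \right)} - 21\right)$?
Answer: $-290$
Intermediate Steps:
$y{\left(c \right)} = -9$ ($y{\left(c \right)} = -7 - 2 = -9$)
$m{\left(W,C \right)} = -9 + C^{2}$ ($m{\left(W,C \right)} = -9 + C C = -9 + C^{2}$)
$10 \left(m{\left(-1,-1 \right)} - 21\right) = 10 \left(\left(-9 + \left(-1\right)^{2}\right) - 21\right) = 10 \left(\left(-9 + 1\right) - 21\right) = 10 \left(-8 - 21\right) = 10 \left(-29\right) = -290$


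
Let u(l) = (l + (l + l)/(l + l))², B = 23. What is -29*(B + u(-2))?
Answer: -696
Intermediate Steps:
u(l) = (1 + l)² (u(l) = (l + (2*l)/((2*l)))² = (l + (2*l)*(1/(2*l)))² = (l + 1)² = (1 + l)²)
-29*(B + u(-2)) = -29*(23 + (1 - 2)²) = -29*(23 + (-1)²) = -29*(23 + 1) = -29*24 = -696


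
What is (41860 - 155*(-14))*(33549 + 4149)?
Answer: 1659842940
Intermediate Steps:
(41860 - 155*(-14))*(33549 + 4149) = (41860 + 2170)*37698 = 44030*37698 = 1659842940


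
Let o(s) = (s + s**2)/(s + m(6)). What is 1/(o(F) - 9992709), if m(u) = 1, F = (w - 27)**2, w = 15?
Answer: -1/9992565 ≈ -1.0007e-7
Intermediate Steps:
F = 144 (F = (15 - 27)**2 = (-12)**2 = 144)
o(s) = (s + s**2)/(1 + s) (o(s) = (s + s**2)/(s + 1) = (s + s**2)/(1 + s))
1/(o(F) - 9992709) = 1/(144 - 9992709) = 1/(-9992565) = -1/9992565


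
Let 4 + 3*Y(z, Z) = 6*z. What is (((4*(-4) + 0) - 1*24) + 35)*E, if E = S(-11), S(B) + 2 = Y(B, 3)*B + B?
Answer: -3655/3 ≈ -1218.3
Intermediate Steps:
Y(z, Z) = -4/3 + 2*z (Y(z, Z) = -4/3 + (6*z)/3 = -4/3 + 2*z)
S(B) = -2 + B + B*(-4/3 + 2*B) (S(B) = -2 + ((-4/3 + 2*B)*B + B) = -2 + (B*(-4/3 + 2*B) + B) = -2 + (B + B*(-4/3 + 2*B)) = -2 + B + B*(-4/3 + 2*B))
E = 731/3 (E = -2 + 2*(-11)² - ⅓*(-11) = -2 + 2*121 + 11/3 = -2 + 242 + 11/3 = 731/3 ≈ 243.67)
(((4*(-4) + 0) - 1*24) + 35)*E = (((4*(-4) + 0) - 1*24) + 35)*(731/3) = (((-16 + 0) - 24) + 35)*(731/3) = ((-16 - 24) + 35)*(731/3) = (-40 + 35)*(731/3) = -5*731/3 = -3655/3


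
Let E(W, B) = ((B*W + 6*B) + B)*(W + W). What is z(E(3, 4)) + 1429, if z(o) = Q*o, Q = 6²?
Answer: 10069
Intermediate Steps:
Q = 36
E(W, B) = 2*W*(7*B + B*W) (E(W, B) = ((6*B + B*W) + B)*(2*W) = (7*B + B*W)*(2*W) = 2*W*(7*B + B*W))
z(o) = 36*o
z(E(3, 4)) + 1429 = 36*(2*4*3*(7 + 3)) + 1429 = 36*(2*4*3*10) + 1429 = 36*240 + 1429 = 8640 + 1429 = 10069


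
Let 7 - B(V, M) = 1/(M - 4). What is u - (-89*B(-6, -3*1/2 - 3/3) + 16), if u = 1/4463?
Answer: 36011960/58019 ≈ 620.69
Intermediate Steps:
B(V, M) = 7 - 1/(-4 + M) (B(V, M) = 7 - 1/(M - 4) = 7 - 1/(-4 + M))
u = 1/4463 ≈ 0.00022406
u - (-89*B(-6, -3*1/2 - 3/3) + 16) = 1/4463 - (-89*(-29 + 7*(-3*1/2 - 3/3))/(-4 + (-3*1/2 - 3/3)) + 16) = 1/4463 - (-89*(-29 + 7*(-3*½ - 3*⅓))/(-4 + (-3*½ - 3*⅓)) + 16) = 1/4463 - (-89*(-29 + 7*(-3/2 - 1))/(-4 + (-3/2 - 1)) + 16) = 1/4463 - (-89*(-29 + 7*(-5/2))/(-4 - 5/2) + 16) = 1/4463 - (-89*(-29 - 35/2)/(-13/2) + 16) = 1/4463 - (-(-178)*(-93)/(13*2) + 16) = 1/4463 - (-89*93/13 + 16) = 1/4463 - (-8277/13 + 16) = 1/4463 - 1*(-8069/13) = 1/4463 + 8069/13 = 36011960/58019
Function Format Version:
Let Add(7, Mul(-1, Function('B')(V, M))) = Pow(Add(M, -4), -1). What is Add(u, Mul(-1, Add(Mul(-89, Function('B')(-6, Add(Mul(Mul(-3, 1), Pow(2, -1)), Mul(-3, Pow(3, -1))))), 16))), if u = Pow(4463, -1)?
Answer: Rational(36011960, 58019) ≈ 620.69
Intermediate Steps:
Function('B')(V, M) = Add(7, Mul(-1, Pow(Add(-4, M), -1))) (Function('B')(V, M) = Add(7, Mul(-1, Pow(Add(M, -4), -1))) = Add(7, Mul(-1, Pow(Add(-4, M), -1))))
u = Rational(1, 4463) ≈ 0.00022406
Add(u, Mul(-1, Add(Mul(-89, Function('B')(-6, Add(Mul(Mul(-3, 1), Pow(2, -1)), Mul(-3, Pow(3, -1))))), 16))) = Add(Rational(1, 4463), Mul(-1, Add(Mul(-89, Mul(Pow(Add(-4, Add(Mul(Mul(-3, 1), Pow(2, -1)), Mul(-3, Pow(3, -1)))), -1), Add(-29, Mul(7, Add(Mul(Mul(-3, 1), Pow(2, -1)), Mul(-3, Pow(3, -1))))))), 16))) = Add(Rational(1, 4463), Mul(-1, Add(Mul(-89, Mul(Pow(Add(-4, Add(Mul(-3, Rational(1, 2)), Mul(-3, Rational(1, 3)))), -1), Add(-29, Mul(7, Add(Mul(-3, Rational(1, 2)), Mul(-3, Rational(1, 3))))))), 16))) = Add(Rational(1, 4463), Mul(-1, Add(Mul(-89, Mul(Pow(Add(-4, Add(Rational(-3, 2), -1)), -1), Add(-29, Mul(7, Add(Rational(-3, 2), -1))))), 16))) = Add(Rational(1, 4463), Mul(-1, Add(Mul(-89, Mul(Pow(Add(-4, Rational(-5, 2)), -1), Add(-29, Mul(7, Rational(-5, 2))))), 16))) = Add(Rational(1, 4463), Mul(-1, Add(Mul(-89, Mul(Pow(Rational(-13, 2), -1), Add(-29, Rational(-35, 2)))), 16))) = Add(Rational(1, 4463), Mul(-1, Add(Mul(-89, Mul(Rational(-2, 13), Rational(-93, 2))), 16))) = Add(Rational(1, 4463), Mul(-1, Add(Mul(-89, Rational(93, 13)), 16))) = Add(Rational(1, 4463), Mul(-1, Add(Rational(-8277, 13), 16))) = Add(Rational(1, 4463), Mul(-1, Rational(-8069, 13))) = Add(Rational(1, 4463), Rational(8069, 13)) = Rational(36011960, 58019)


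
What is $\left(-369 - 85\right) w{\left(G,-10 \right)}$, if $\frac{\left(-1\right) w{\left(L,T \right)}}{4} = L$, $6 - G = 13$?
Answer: $-12712$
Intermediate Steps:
$G = -7$ ($G = 6 - 13 = -7$)
$w{\left(L,T \right)} = - 4 L$
$\left(-369 - 85\right) w{\left(G,-10 \right)} = \left(-369 - 85\right) \left(\left(-4\right) \left(-7\right)\right) = \left(-454\right) 28 = -12712$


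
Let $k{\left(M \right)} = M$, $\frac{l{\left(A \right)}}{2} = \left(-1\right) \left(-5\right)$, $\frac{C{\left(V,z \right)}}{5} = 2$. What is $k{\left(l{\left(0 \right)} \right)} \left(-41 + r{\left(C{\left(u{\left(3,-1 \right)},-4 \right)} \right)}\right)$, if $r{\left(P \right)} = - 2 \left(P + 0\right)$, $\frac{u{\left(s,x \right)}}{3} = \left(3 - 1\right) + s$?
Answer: $-610$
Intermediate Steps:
$u{\left(s,x \right)} = 6 + 3 s$ ($u{\left(s,x \right)} = 3 \left(\left(3 - 1\right) + s\right) = 3 \left(2 + s\right) = 6 + 3 s$)
$C{\left(V,z \right)} = 10$ ($C{\left(V,z \right)} = 5 \cdot 2 = 10$)
$l{\left(A \right)} = 10$ ($l{\left(A \right)} = 2 \left(\left(-1\right) \left(-5\right)\right) = 2 \cdot 5 = 10$)
$r{\left(P \right)} = - 2 P$
$k{\left(l{\left(0 \right)} \right)} \left(-41 + r{\left(C{\left(u{\left(3,-1 \right)},-4 \right)} \right)}\right) = 10 \left(-41 - 20\right) = 10 \left(-61\right) = -610$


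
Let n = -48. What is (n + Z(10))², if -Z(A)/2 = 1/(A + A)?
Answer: 231361/100 ≈ 2313.6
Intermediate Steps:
Z(A) = -1/A (Z(A) = -2/(A + A) = -2*1/(2*A) = -1/A)
(n + Z(10))² = (-48 - 1/10)² = (-48 - 1*⅒)² = (-48 - ⅒)² = (-481/10)² = 231361/100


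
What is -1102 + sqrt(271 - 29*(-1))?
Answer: -1102 + 10*sqrt(3) ≈ -1084.7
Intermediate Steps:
-1102 + sqrt(271 - 29*(-1)) = -1102 + sqrt(271 + 29) = -1102 + sqrt(300) = -1102 + 10*sqrt(3)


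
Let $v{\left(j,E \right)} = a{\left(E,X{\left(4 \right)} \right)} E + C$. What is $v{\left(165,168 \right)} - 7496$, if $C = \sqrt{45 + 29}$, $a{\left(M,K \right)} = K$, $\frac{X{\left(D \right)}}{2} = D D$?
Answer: $-2120 + \sqrt{74} \approx -2111.4$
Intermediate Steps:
$X{\left(D \right)} = 2 D^{2}$ ($X{\left(D \right)} = 2 D D = 2 D^{2}$)
$C = \sqrt{74} \approx 8.6023$
$v{\left(j,E \right)} = \sqrt{74} + 32 E$ ($v{\left(j,E \right)} = 2 \cdot 4^{2} E + \sqrt{74} = 2 \cdot 16 E + \sqrt{74} = 32 E + \sqrt{74} = \sqrt{74} + 32 E$)
$v{\left(165,168 \right)} - 7496 = \left(\sqrt{74} + 32 \cdot 168\right) - 7496 = \left(\sqrt{74} + 5376\right) - 7496 = \left(5376 + \sqrt{74}\right) - 7496 = -2120 + \sqrt{74}$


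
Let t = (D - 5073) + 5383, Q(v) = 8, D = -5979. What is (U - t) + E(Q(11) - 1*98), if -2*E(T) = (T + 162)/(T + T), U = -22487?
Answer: -84089/5 ≈ -16818.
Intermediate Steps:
E(T) = -(162 + T)/(4*T) (E(T) = -(T + 162)/(2*(T + T)) = -(162 + T)/(2*(2*T)) = -(162 + T)*1/(2*T)/2 = -(162 + T)/(4*T))
t = -5669 (t = (-5979 - 5073) + 5383 = -11052 + 5383 = -5669)
(U - t) + E(Q(11) - 1*98) = (-22487 - 1*(-5669)) + (-162 - (8 - 1*98))/(4*(8 - 1*98)) = (-22487 + 5669) + (-162 - (8 - 98))/(4*(8 - 98)) = -16818 + (¼)*(-162 - 1*(-90))/(-90) = -16818 + (¼)*(-1/90)*(-162 + 90) = -16818 + (¼)*(-1/90)*(-72) = -16818 + ⅕ = -84089/5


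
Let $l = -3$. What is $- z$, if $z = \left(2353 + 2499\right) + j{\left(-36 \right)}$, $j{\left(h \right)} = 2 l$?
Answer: $-4846$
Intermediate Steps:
$j{\left(h \right)} = -6$ ($j{\left(h \right)} = 2 \left(-3\right) = -6$)
$z = 4846$ ($z = \left(2353 + 2499\right) - 6 = 4852 - 6 = 4846$)
$- z = \left(-1\right) 4846 = -4846$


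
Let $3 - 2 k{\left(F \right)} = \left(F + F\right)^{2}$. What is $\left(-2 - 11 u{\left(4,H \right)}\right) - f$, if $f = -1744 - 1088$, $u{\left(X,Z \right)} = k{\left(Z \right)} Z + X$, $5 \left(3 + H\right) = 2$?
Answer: $\frac{610557}{250} \approx 2442.2$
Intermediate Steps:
$H = - \frac{13}{5}$ ($H = -3 + \frac{1}{5} \cdot 2 = -3 + \frac{2}{5} = - \frac{13}{5} \approx -2.6$)
$k{\left(F \right)} = \frac{3}{2} - 2 F^{2}$ ($k{\left(F \right)} = \frac{3}{2} - \frac{\left(F + F\right)^{2}}{2} = \frac{3}{2} - \frac{\left(2 F\right)^{2}}{2} = \frac{3}{2} - \frac{4 F^{2}}{2} = \frac{3}{2} - 2 F^{2}$)
$u{\left(X,Z \right)} = X + Z \left(\frac{3}{2} - 2 Z^{2}\right)$ ($u{\left(X,Z \right)} = \left(\frac{3}{2} - 2 Z^{2}\right) Z + X = Z \left(\frac{3}{2} - 2 Z^{2}\right) + X = X + Z \left(\frac{3}{2} - 2 Z^{2}\right)$)
$f = -2832$ ($f = -1744 - 1088 = -2832$)
$\left(-2 - 11 u{\left(4,H \right)}\right) - f = \left(-2 - 11 \left(4 - 2 \left(- \frac{13}{5}\right)^{3} + \frac{3}{2} \left(- \frac{13}{5}\right)\right)\right) - -2832 = \left(-2 - 11 \left(4 - - \frac{4394}{125} - \frac{39}{10}\right)\right) + 2832 = \left(-2 - 11 \left(4 + \frac{4394}{125} - \frac{39}{10}\right)\right) + 2832 = \left(-2 - \frac{96943}{250}\right) + 2832 = - \frac{97443}{250} + 2832 = \frac{610557}{250}$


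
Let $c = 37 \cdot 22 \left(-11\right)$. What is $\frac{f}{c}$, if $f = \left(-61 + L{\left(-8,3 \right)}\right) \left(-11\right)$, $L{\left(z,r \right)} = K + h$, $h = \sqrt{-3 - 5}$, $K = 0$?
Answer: $- \frac{61}{814} + \frac{i \sqrt{2}}{407} \approx -0.074939 + 0.0034747 i$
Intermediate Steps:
$h = 2 i \sqrt{2}$ ($h = \sqrt{-8} = 2 i \sqrt{2} \approx 2.8284 i$)
$L{\left(z,r \right)} = 2 i \sqrt{2}$ ($L{\left(z,r \right)} = 0 + 2 i \sqrt{2} = 2 i \sqrt{2}$)
$f = 671 - 22 i \sqrt{2}$ ($f = \left(-61 + 2 i \sqrt{2}\right) \left(-11\right) = 671 - 22 i \sqrt{2} \approx 671.0 - 31.113 i$)
$c = -8954$ ($c = 814 \left(-11\right) = -8954$)
$\frac{f}{c} = \frac{671 - 22 i \sqrt{2}}{-8954} = \left(671 - 22 i \sqrt{2}\right) \left(- \frac{1}{8954}\right) = - \frac{61}{814} + \frac{i \sqrt{2}}{407}$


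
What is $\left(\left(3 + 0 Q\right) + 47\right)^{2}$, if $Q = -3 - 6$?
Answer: $2500$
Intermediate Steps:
$Q = -9$ ($Q = -3 - 6 = -9$)
$\left(\left(3 + 0 Q\right) + 47\right)^{2} = \left(\left(3 + 0 \left(-9\right)\right) + 47\right)^{2} = \left(\left(3 + 0\right) + 47\right)^{2} = \left(3 + 47\right)^{2} = 50^{2} = 2500$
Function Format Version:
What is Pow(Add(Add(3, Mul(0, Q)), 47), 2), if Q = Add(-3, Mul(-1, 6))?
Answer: 2500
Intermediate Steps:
Q = -9 (Q = Add(-3, -6) = -9)
Pow(Add(Add(3, Mul(0, Q)), 47), 2) = Pow(Add(Add(3, Mul(0, -9)), 47), 2) = Pow(Add(Add(3, 0), 47), 2) = Pow(Add(3, 47), 2) = Pow(50, 2) = 2500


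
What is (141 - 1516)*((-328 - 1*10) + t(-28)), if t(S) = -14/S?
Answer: 928125/2 ≈ 4.6406e+5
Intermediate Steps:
(141 - 1516)*((-328 - 1*10) + t(-28)) = (141 - 1516)*((-328 - 1*10) - 14/(-28)) = -1375*((-328 - 10) - 14*(-1/28)) = -1375*(-338 + ½) = -1375*(-675/2) = 928125/2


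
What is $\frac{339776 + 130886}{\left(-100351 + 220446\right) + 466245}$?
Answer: $\frac{235331}{293170} \approx 0.80271$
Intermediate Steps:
$\frac{339776 + 130886}{\left(-100351 + 220446\right) + 466245} = \frac{470662}{120095 + 466245} = \frac{470662}{586340} = 470662 \cdot \frac{1}{586340} = \frac{235331}{293170}$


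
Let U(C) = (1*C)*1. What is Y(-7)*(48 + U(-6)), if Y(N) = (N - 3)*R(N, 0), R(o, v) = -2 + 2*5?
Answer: -3360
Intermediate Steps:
U(C) = C (U(C) = C*1 = C)
R(o, v) = 8 (R(o, v) = -2 + 10 = 8)
Y(N) = -24 + 8*N (Y(N) = (N - 3)*8 = (-3 + N)*8 = -24 + 8*N)
Y(-7)*(48 + U(-6)) = (-24 + 8*(-7))*(48 - 6) = (-24 - 56)*42 = -80*42 = -3360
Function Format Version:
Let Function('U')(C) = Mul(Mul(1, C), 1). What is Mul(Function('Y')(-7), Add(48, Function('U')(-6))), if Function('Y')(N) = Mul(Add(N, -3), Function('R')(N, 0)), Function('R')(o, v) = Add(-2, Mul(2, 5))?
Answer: -3360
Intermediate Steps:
Function('U')(C) = C (Function('U')(C) = Mul(C, 1) = C)
Function('R')(o, v) = 8 (Function('R')(o, v) = Add(-2, 10) = 8)
Function('Y')(N) = Add(-24, Mul(8, N)) (Function('Y')(N) = Mul(Add(N, -3), 8) = Mul(Add(-3, N), 8) = Add(-24, Mul(8, N)))
Mul(Function('Y')(-7), Add(48, Function('U')(-6))) = Mul(Add(-24, Mul(8, -7)), Add(48, -6)) = Mul(Add(-24, -56), 42) = Mul(-80, 42) = -3360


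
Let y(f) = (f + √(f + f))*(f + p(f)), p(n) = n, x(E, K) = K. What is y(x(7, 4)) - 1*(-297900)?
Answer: 297932 + 16*√2 ≈ 2.9795e+5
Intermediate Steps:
y(f) = 2*f*(f + √2*√f) (y(f) = (f + √(f + f))*(f + f) = (f + √(2*f))*(2*f) = (f + √2*√f)*(2*f) = 2*f*(f + √2*√f))
y(x(7, 4)) - 1*(-297900) = (2*4² + 2*√2*4^(3/2)) - 1*(-297900) = (2*16 + 2*√2*8) + 297900 = (32 + 16*√2) + 297900 = 297932 + 16*√2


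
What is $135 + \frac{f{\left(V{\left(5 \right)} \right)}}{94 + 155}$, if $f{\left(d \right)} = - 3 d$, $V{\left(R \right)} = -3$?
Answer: $\frac{11208}{83} \approx 135.04$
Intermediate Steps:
$135 + \frac{f{\left(V{\left(5 \right)} \right)}}{94 + 155} = 135 + \frac{\left(-3\right) \left(-3\right)}{94 + 155} = 135 + \frac{9}{249} = 135 + 9 \cdot \frac{1}{249} = 135 + \frac{3}{83} = \frac{11208}{83}$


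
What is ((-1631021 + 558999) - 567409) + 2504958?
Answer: 865527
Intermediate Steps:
((-1631021 + 558999) - 567409) + 2504958 = (-1072022 - 567409) + 2504958 = -1639431 + 2504958 = 865527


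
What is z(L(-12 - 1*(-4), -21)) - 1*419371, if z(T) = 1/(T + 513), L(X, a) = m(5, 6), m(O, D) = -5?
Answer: -213040467/508 ≈ -4.1937e+5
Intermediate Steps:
L(X, a) = -5
z(T) = 1/(513 + T)
z(L(-12 - 1*(-4), -21)) - 1*419371 = 1/(513 - 5) - 1*419371 = 1/508 - 419371 = -213040467/508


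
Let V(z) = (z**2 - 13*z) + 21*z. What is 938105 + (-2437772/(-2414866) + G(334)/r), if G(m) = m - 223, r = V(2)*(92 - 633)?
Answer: 12255815525232757/13064425060 ≈ 9.3811e+5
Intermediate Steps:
V(z) = z**2 + 8*z
r = -10820 (r = (2*(8 + 2))*(92 - 633) = (2*10)*(-541) = 20*(-541) = -10820)
G(m) = -223 + m
938105 + (-2437772/(-2414866) + G(334)/r) = 938105 + (-2437772/(-2414866) + (-223 + 334)/(-10820)) = 938105 + (-2437772*(-1/2414866) + 111*(-1/10820)) = 938105 + (1218886/1207433 - 111/10820) = 938105 + 13054321457/13064425060 = 12255815525232757/13064425060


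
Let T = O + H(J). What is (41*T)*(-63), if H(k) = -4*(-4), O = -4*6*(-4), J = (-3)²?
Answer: -289296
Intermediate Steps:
J = 9
O = 96 (O = -24*(-4) = 96)
H(k) = 16
T = 112 (T = 96 + 16 = 112)
(41*T)*(-63) = (41*112)*(-63) = 4592*(-63) = -289296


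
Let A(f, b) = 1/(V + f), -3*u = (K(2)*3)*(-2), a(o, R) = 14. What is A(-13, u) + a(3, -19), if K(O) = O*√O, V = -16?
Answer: 405/29 ≈ 13.966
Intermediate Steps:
K(O) = O^(3/2)
u = 4*√2 (u = -2^(3/2)*3*(-2)/3 = -(2*√2)*3*(-2)/3 = -6*√2*(-2)/3 = -(-4)*√2 = 4*√2 ≈ 5.6569)
A(f, b) = 1/(-16 + f)
A(-13, u) + a(3, -19) = 1/(-16 - 13) + 14 = 1/(-29) + 14 = -1/29 + 14 = 405/29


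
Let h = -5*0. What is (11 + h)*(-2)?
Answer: -22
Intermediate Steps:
h = 0
(11 + h)*(-2) = (11 + 0)*(-2) = 11*(-2) = -22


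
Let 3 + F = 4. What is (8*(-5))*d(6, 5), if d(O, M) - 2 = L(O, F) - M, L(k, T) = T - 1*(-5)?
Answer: -120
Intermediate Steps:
F = 1 (F = -3 + 4 = 1)
L(k, T) = 5 + T (L(k, T) = T + 5 = 5 + T)
d(O, M) = 8 - M (d(O, M) = 2 + ((5 + 1) - M) = 2 + (6 - M) = 8 - M)
(8*(-5))*d(6, 5) = (8*(-5))*(8 - 1*5) = -40*(8 - 5) = -40*3 = -120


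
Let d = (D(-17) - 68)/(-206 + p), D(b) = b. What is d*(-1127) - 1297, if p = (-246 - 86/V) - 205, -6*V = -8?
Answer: -2063161/1443 ≈ -1429.8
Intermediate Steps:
V = 4/3 (V = -⅙*(-8) = 4/3 ≈ 1.3333)
p = -1031/2 (p = (-246 - 86/4/3) - 205 = (-246 - 86*¾) - 205 = (-246 - 129/2) - 205 = -621/2 - 205 = -1031/2 ≈ -515.50)
d = 170/1443 (d = (-17 - 68)/(-206 - 1031/2) = -85/(-1443/2) = -85*(-2/1443) = 170/1443 ≈ 0.11781)
d*(-1127) - 1297 = (170/1443)*(-1127) - 1297 = -191590/1443 - 1297 = -2063161/1443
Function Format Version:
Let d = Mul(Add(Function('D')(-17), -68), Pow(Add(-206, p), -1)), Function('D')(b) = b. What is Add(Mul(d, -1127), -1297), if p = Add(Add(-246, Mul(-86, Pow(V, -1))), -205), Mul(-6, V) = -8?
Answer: Rational(-2063161, 1443) ≈ -1429.8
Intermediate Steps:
V = Rational(4, 3) (V = Mul(Rational(-1, 6), -8) = Rational(4, 3) ≈ 1.3333)
p = Rational(-1031, 2) (p = Add(Add(-246, Mul(-86, Pow(Rational(4, 3), -1))), -205) = Add(Add(-246, Mul(-86, Rational(3, 4))), -205) = Add(Add(-246, Rational(-129, 2)), -205) = Add(Rational(-621, 2), -205) = Rational(-1031, 2) ≈ -515.50)
d = Rational(170, 1443) (d = Mul(Add(-17, -68), Pow(Add(-206, Rational(-1031, 2)), -1)) = Mul(-85, Pow(Rational(-1443, 2), -1)) = Mul(-85, Rational(-2, 1443)) = Rational(170, 1443) ≈ 0.11781)
Add(Mul(d, -1127), -1297) = Add(Mul(Rational(170, 1443), -1127), -1297) = Add(Rational(-191590, 1443), -1297) = Rational(-2063161, 1443)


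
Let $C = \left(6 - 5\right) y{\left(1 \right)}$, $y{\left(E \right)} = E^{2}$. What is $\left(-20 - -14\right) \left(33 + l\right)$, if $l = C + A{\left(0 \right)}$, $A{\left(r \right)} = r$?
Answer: $-204$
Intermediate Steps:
$C = 1$ ($C = \left(6 - 5\right) 1^{2} = 1 \cdot 1 = 1$)
$l = 1$ ($l = 1 + 0 = 1$)
$\left(-20 - -14\right) \left(33 + l\right) = \left(-20 - -14\right) \left(33 + 1\right) = \left(-20 + 14\right) 34 = \left(-6\right) 34 = -204$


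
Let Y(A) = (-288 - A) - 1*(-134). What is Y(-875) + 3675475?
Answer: 3676196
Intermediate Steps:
Y(A) = -154 - A (Y(A) = (-288 - A) + 134 = -154 - A)
Y(-875) + 3675475 = (-154 - 1*(-875)) + 3675475 = (-154 + 875) + 3675475 = 721 + 3675475 = 3676196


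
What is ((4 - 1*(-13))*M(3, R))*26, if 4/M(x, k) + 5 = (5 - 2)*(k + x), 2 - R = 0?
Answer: 884/5 ≈ 176.80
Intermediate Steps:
R = 2 (R = 2 - 1*0 = 2 + 0 = 2)
M(x, k) = 4/(-5 + 3*k + 3*x) (M(x, k) = 4/(-5 + (5 - 2)*(k + x)) = 4/(-5 + 3*(k + x)) = 4/(-5 + (3*k + 3*x)) = 4/(-5 + 3*k + 3*x))
((4 - 1*(-13))*M(3, R))*26 = ((4 - 1*(-13))*(4/(-5 + 3*2 + 3*3)))*26 = ((4 + 13)*(4/(-5 + 6 + 9)))*26 = (17*(4/10))*26 = (17*(4*(⅒)))*26 = (17*(⅖))*26 = (34/5)*26 = 884/5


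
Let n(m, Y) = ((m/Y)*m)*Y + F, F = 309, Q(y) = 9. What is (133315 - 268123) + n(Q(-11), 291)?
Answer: -134418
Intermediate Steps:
n(m, Y) = 309 + m**2 (n(m, Y) = ((m/Y)*m)*Y + 309 = (m**2/Y)*Y + 309 = m**2 + 309 = 309 + m**2)
(133315 - 268123) + n(Q(-11), 291) = (133315 - 268123) + (309 + 9**2) = -134808 + (309 + 81) = -134808 + 390 = -134418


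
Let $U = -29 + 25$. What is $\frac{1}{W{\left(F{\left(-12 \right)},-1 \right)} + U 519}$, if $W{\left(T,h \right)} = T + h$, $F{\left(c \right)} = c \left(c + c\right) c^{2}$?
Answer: $\frac{1}{39395} \approx 2.5384 \cdot 10^{-5}$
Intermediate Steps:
$F{\left(c \right)} = 2 c^{4}$ ($F{\left(c \right)} = c 2 c c^{2} = 2 c^{2} c^{2} = 2 c^{4}$)
$U = -4$
$\frac{1}{W{\left(F{\left(-12 \right)},-1 \right)} + U 519} = \frac{1}{\left(2 \left(-12\right)^{4} - 1\right) - 2076} = \frac{1}{\left(2 \cdot 20736 - 1\right) - 2076} = \frac{1}{\left(41472 - 1\right) - 2076} = \frac{1}{41471 - 2076} = \frac{1}{39395}$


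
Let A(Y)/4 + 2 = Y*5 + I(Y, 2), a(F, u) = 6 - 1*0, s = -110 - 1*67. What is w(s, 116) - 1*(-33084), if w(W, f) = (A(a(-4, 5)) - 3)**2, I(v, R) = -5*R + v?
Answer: 41733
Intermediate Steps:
s = -177 (s = -110 - 67 = -177)
a(F, u) = 6 (a(F, u) = 6 + 0 = 6)
I(v, R) = v - 5*R
A(Y) = -48 + 24*Y (A(Y) = -8 + 4*(Y*5 + (Y - 5*2)) = -8 + 4*(5*Y + (Y - 10)) = -8 + 4*(5*Y + (-10 + Y)) = -8 + 4*(-10 + 6*Y) = -8 + (-40 + 24*Y) = -48 + 24*Y)
w(W, f) = 8649 (w(W, f) = ((-48 + 24*6) - 3)**2 = ((-48 + 144) - 3)**2 = (96 - 3)**2 = 93**2 = 8649)
w(s, 116) - 1*(-33084) = 8649 - 1*(-33084) = 8649 + 33084 = 41733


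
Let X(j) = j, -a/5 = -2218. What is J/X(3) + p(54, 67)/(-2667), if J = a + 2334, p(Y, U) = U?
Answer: 11933869/2667 ≈ 4474.6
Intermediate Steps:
a = 11090 (a = -5*(-2218) = 11090)
J = 13424 (J = 11090 + 2334 = 13424)
J/X(3) + p(54, 67)/(-2667) = 13424/3 + 67/(-2667) = 13424*(⅓) + 67*(-1/2667) = 13424/3 - 67/2667 = 11933869/2667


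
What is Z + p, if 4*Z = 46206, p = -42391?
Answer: -61679/2 ≈ -30840.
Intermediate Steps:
Z = 23103/2 (Z = (1/4)*46206 = 23103/2 ≈ 11552.)
Z + p = 23103/2 - 42391 = -61679/2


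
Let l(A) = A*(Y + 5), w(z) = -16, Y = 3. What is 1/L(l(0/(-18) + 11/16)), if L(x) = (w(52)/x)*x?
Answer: -1/16 ≈ -0.062500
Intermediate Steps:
l(A) = 8*A (l(A) = A*(3 + 5) = A*8 = 8*A)
L(x) = -16 (L(x) = (-16/x)*x = -16)
1/L(l(0/(-18) + 11/16)) = 1/(-16) = -1/16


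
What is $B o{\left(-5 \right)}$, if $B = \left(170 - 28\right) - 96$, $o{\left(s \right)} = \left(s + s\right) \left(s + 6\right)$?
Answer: $-460$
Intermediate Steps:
$o{\left(s \right)} = 2 s \left(6 + s\right)$
$B = 46$ ($B = 142 - 96 = 46$)
$B o{\left(-5 \right)} = 46 \cdot 2 \left(-5\right) \left(6 - 5\right) = 46 \cdot 2 \left(-5\right) 1 = 46 \left(-10\right) = -460$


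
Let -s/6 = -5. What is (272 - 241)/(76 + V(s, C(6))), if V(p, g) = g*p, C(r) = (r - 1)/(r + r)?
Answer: 62/177 ≈ 0.35028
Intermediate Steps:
s = 30 (s = -6*(-5) = 30)
C(r) = (-1 + r)/(2*r) (C(r) = (-1 + r)/((2*r)) = (-1 + r)*(1/(2*r)) = (-1 + r)/(2*r))
(272 - 241)/(76 + V(s, C(6))) = (272 - 241)/(76 + ((½)*(-1 + 6)/6)*30) = 31/(76 + ((½)*(⅙)*5)*30) = 31/(76 + (5/12)*30) = 31/(76 + 25/2) = 31/(177/2) = 31*(2/177) = 62/177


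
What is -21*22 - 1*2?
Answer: -464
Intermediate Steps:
-21*22 - 1*2 = -462 - 2 = -464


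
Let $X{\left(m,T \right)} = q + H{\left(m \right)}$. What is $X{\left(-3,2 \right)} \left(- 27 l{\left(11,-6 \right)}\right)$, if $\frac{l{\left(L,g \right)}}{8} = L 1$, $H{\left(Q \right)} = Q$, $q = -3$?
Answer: $14256$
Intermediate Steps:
$X{\left(m,T \right)} = -3 + m$
$l{\left(L,g \right)} = 8 L$ ($l{\left(L,g \right)} = 8 L 1 = 8 L$)
$X{\left(-3,2 \right)} \left(- 27 l{\left(11,-6 \right)}\right) = \left(-3 - 3\right) \left(- 27 \cdot 8 \cdot 11\right) = - 6 \left(\left(-27\right) 88\right) = \left(-6\right) \left(-2376\right) = 14256$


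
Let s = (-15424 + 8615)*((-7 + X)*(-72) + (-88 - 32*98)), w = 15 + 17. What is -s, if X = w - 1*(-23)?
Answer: -45484120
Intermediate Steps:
w = 32
X = 55 (X = 32 - 1*(-23) = 32 + 23 = 55)
s = 45484120 (s = (-15424 + 8615)*((-7 + 55)*(-72) + (-88 - 32*98)) = -6809*(48*(-72) + (-88 - 3136)) = -6809*(-3456 - 3224) = -6809*(-6680) = 45484120)
-s = -1*45484120 = -45484120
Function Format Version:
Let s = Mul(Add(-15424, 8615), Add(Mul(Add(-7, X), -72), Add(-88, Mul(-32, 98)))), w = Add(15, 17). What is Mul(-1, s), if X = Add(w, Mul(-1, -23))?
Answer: -45484120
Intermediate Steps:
w = 32
X = 55 (X = Add(32, Mul(-1, -23)) = Add(32, 23) = 55)
s = 45484120 (s = Mul(Add(-15424, 8615), Add(Mul(Add(-7, 55), -72), Add(-88, Mul(-32, 98)))) = Mul(-6809, Add(Mul(48, -72), Add(-88, -3136))) = Mul(-6809, Add(-3456, -3224)) = Mul(-6809, -6680) = 45484120)
Mul(-1, s) = Mul(-1, 45484120) = -45484120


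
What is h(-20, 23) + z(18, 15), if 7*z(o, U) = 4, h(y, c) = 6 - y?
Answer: 186/7 ≈ 26.571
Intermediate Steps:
z(o, U) = 4/7 (z(o, U) = (⅐)*4 = 4/7)
h(-20, 23) + z(18, 15) = (6 - 1*(-20)) + 4/7 = (6 + 20) + 4/7 = 26 + 4/7 = 186/7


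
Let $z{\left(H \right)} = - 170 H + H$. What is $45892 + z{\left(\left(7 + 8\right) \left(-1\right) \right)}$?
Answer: $48427$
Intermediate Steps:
$z{\left(H \right)} = - 169 H$
$45892 + z{\left(\left(7 + 8\right) \left(-1\right) \right)} = 45892 - 169 \left(7 + 8\right) \left(-1\right) = 45892 - 169 \cdot 15 \left(-1\right) = 45892 - -2535 = 45892 + 2535 = 48427$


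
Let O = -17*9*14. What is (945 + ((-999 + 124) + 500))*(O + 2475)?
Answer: 189810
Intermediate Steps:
O = -2142 (O = -153*14 = -2142)
(945 + ((-999 + 124) + 500))*(O + 2475) = (945 + ((-999 + 124) + 500))*(-2142 + 2475) = (945 + (-875 + 500))*333 = (945 - 375)*333 = 570*333 = 189810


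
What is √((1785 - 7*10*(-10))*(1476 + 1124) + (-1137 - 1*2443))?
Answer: 2*√1614355 ≈ 2541.1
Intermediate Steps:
√((1785 - 7*10*(-10))*(1476 + 1124) + (-1137 - 1*2443)) = √((1785 - 70*(-10))*2600 + (-1137 - 2443)) = √((1785 + 700)*2600 - 3580) = √(2485*2600 - 3580) = √(6461000 - 3580) = √6457420 = 2*√1614355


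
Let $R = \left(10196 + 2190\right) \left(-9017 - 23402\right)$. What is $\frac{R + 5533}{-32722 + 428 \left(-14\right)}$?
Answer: $\frac{401536201}{38714} \approx 10372.0$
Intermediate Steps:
$R = -401541734$ ($R = 12386 \left(-32419\right) = -401541734$)
$\frac{R + 5533}{-32722 + 428 \left(-14\right)} = \frac{-401541734 + 5533}{-32722 + 428 \left(-14\right)} = - \frac{401536201}{-32722 - 5992} = - \frac{401536201}{-38714} = \left(-401536201\right) \left(- \frac{1}{38714}\right) = \frac{401536201}{38714}$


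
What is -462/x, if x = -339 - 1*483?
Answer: 77/137 ≈ 0.56204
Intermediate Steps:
x = -822 (x = -339 - 483 = -822)
-462/x = -462/(-822) = -462*(-1/822) = 77/137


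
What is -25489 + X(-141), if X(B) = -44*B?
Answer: -19285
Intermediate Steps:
-25489 + X(-141) = -25489 - 44*(-141) = -25489 + 6204 = -19285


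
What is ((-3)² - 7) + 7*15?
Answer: 107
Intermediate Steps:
((-3)² - 7) + 7*15 = (9 - 7) + 105 = 2 + 105 = 107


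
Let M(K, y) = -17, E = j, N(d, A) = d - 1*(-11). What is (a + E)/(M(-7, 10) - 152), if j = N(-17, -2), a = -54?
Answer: 60/169 ≈ 0.35503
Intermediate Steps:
N(d, A) = 11 + d (N(d, A) = d + 11 = 11 + d)
j = -6 (j = 11 - 17 = -6)
E = -6
(a + E)/(M(-7, 10) - 152) = (-54 - 6)/(-17 - 152) = -60/(-169) = -60*(-1/169) = 60/169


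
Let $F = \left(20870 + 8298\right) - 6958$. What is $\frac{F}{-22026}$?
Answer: $- \frac{11105}{11013} \approx -1.0084$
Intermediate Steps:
$F = 22210$ ($F = 29168 - 6958 = 22210$)
$\frac{F}{-22026} = \frac{22210}{-22026} = 22210 \left(- \frac{1}{22026}\right) = - \frac{11105}{11013}$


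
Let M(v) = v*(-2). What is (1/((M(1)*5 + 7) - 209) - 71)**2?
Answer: 226592809/44944 ≈ 5041.7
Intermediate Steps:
M(v) = -2*v
(1/((M(1)*5 + 7) - 209) - 71)**2 = (1/((-2*1*5 + 7) - 209) - 71)**2 = (1/((-2*5 + 7) - 209) - 71)**2 = (1/((-10 + 7) - 209) - 71)**2 = (1/(-3 - 209) - 71)**2 = (1/(-212) - 71)**2 = (-1/212 - 71)**2 = (-15053/212)**2 = 226592809/44944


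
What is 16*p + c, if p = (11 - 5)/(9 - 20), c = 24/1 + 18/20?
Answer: 1779/110 ≈ 16.173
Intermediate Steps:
c = 249/10 (c = 24*1 + 18*(1/20) = 24 + 9/10 = 249/10 ≈ 24.900)
p = -6/11 (p = 6/(-11) = 6*(-1/11) = -6/11 ≈ -0.54545)
16*p + c = 16*(-6/11) + 249/10 = -96/11 + 249/10 = 1779/110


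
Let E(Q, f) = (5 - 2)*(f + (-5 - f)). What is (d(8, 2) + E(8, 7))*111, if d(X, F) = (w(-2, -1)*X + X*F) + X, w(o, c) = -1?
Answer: 111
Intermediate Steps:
d(X, F) = F*X (d(X, F) = (-X + X*F) + X = (-X + F*X) + X = F*X)
E(Q, f) = -15 (E(Q, f) = 3*(-5) = -15)
(d(8, 2) + E(8, 7))*111 = (2*8 - 15)*111 = (16 - 15)*111 = 1*111 = 111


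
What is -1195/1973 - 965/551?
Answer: -2562390/1087123 ≈ -2.3570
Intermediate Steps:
-1195/1973 - 965/551 = -2562390/1087123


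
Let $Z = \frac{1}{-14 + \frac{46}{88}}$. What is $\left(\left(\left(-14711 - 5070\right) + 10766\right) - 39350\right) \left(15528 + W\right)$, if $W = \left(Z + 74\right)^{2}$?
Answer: $- \frac{357038938177340}{351649} \approx -1.0153 \cdot 10^{9}$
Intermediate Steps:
$Z = - \frac{44}{593}$ ($Z = \frac{1}{-14 + 46 \cdot \frac{1}{88}} = \frac{1}{-14 + \frac{23}{44}} = \frac{1}{- \frac{593}{44}} = - \frac{44}{593} \approx -0.074199$)
$W = \frac{1921770244}{351649}$ ($W = \left(- \frac{44}{593} + 74\right)^{2} = \left(\frac{43838}{593}\right)^{2} = \frac{1921770244}{351649} \approx 5465.0$)
$\left(\left(\left(-14711 - 5070\right) + 10766\right) - 39350\right) \left(15528 + W\right) = \left(\left(\left(-14711 - 5070\right) + 10766\right) - 39350\right) \left(15528 + \frac{1921770244}{351649}\right) = \left(\left(-19781 + 10766\right) - 39350\right) \frac{7382175916}{351649} = \left(-9015 - 39350\right) \frac{7382175916}{351649} = \left(-48365\right) \frac{7382175916}{351649} = - \frac{357038938177340}{351649}$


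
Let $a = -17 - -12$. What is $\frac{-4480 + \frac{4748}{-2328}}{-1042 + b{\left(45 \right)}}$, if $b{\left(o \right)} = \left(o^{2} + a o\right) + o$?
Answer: $- \frac{2608547}{467346} \approx -5.5816$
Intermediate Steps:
$a = -5$ ($a = -17 + 12 = -5$)
$b{\left(o \right)} = o^{2} - 4 o$ ($b{\left(o \right)} = \left(o^{2} - 5 o\right) + o = o^{2} - 4 o$)
$\frac{-4480 + \frac{4748}{-2328}}{-1042 + b{\left(45 \right)}} = \frac{-4480 + \frac{4748}{-2328}}{-1042 + 45 \left(-4 + 45\right)} = \frac{-4480 + 4748 \left(- \frac{1}{2328}\right)}{-1042 + 45 \cdot 41} = \frac{-4480 - \frac{1187}{582}}{-1042 + 1845} = - \frac{2608547}{582 \cdot 803} = \left(- \frac{2608547}{582}\right) \frac{1}{803} = - \frac{2608547}{467346}$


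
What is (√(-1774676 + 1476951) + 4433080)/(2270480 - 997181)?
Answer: 4433080/1273299 + 5*I*√11909/1273299 ≈ 3.4816 + 0.00042853*I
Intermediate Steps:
(√(-1774676 + 1476951) + 4433080)/(2270480 - 997181) = (√(-297725) + 4433080)/1273299 = (5*I*√11909 + 4433080)*(1/1273299) = (4433080 + 5*I*√11909)*(1/1273299) = 4433080/1273299 + 5*I*√11909/1273299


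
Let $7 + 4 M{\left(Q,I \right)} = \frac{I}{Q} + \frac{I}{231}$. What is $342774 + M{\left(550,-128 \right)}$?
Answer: $\frac{7918034431}{23100} \approx 3.4277 \cdot 10^{5}$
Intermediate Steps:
$M{\left(Q,I \right)} = - \frac{7}{4} + \frac{I}{924} + \frac{I}{4 Q}$ ($M{\left(Q,I \right)} = - \frac{7}{4} + \frac{\frac{I}{Q} + \frac{I}{231}}{4} = - \frac{7}{4} + \frac{\frac{I}{231} + \frac{I}{Q}}{4} = - \frac{7}{4} + \left(\frac{I}{924} + \frac{I}{4 Q}\right) = - \frac{7}{4} + \frac{I}{924} + \frac{I}{4 Q}$)
$342774 + M{\left(550,-128 \right)} = 342774 + \frac{231 \left(-128\right) + 550 \left(-1617 - 128\right)}{924 \cdot 550} = 342774 + \frac{1}{924} \cdot \frac{1}{550} \left(-29568 + 550 \left(-1745\right)\right) = 342774 + \frac{1}{924} \cdot \frac{1}{550} \left(-29568 - 959750\right) = 342774 + \frac{1}{924} \cdot \frac{1}{550} \left(-989318\right) = 342774 - \frac{44969}{23100} = \frac{7918034431}{23100}$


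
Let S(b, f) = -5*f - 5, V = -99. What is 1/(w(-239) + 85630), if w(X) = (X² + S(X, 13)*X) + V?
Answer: 1/159382 ≈ 6.2742e-6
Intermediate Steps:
S(b, f) = -5 - 5*f
w(X) = -99 + X² - 70*X (w(X) = (X² + (-5 - 5*13)*X) - 99 = (X² + (-5 - 65)*X) - 99 = (X² - 70*X) - 99 = -99 + X² - 70*X)
1/(w(-239) + 85630) = 1/((-99 + (-239)² - 70*(-239)) + 85630) = 1/((-99 + 57121 + 16730) + 85630) = 1/(73752 + 85630) = 1/159382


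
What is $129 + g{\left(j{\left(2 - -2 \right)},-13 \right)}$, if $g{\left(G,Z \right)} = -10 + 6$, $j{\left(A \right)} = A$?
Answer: $125$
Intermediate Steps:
$g{\left(G,Z \right)} = -4$
$129 + g{\left(j{\left(2 - -2 \right)},-13 \right)} = 129 - 4 = 125$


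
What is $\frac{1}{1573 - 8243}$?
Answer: $- \frac{1}{6670} \approx -0.00014993$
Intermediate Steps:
$\frac{1}{1573 - 8243} = \frac{1}{-6670} = - \frac{1}{6670}$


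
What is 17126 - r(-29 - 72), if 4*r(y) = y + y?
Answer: 34353/2 ≈ 17177.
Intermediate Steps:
r(y) = y/2 (r(y) = (y + y)/4 = (2*y)/4 = y/2)
17126 - r(-29 - 72) = 17126 - (-29 - 72)/2 = 17126 - (-101)/2 = 17126 - 1*(-101/2) = 17126 + 101/2 = 34353/2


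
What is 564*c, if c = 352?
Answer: 198528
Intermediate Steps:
564*c = 564*352 = 198528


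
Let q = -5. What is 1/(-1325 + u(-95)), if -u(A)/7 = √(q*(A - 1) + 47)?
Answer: -1325/1729802 + 7*√527/1729802 ≈ -0.00067309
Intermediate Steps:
u(A) = -7*√(52 - 5*A) (u(A) = -7*√(-5*(A - 1) + 47) = -7*√(-5*(-1 + A) + 47) = -7*√((5 - 5*A) + 47) = -7*√(52 - 5*A))
1/(-1325 + u(-95)) = 1/(-1325 - 7*√(52 - 5*(-95))) = 1/(-1325 - 7*√(52 + 475)) = 1/(-1325 - 7*√527)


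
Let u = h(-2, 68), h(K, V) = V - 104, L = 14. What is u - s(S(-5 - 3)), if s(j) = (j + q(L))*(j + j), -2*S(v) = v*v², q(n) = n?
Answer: -138276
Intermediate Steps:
h(K, V) = -104 + V
u = -36 (u = -104 + 68 = -36)
S(v) = -v³/2 (S(v) = -v*v²/2 = -v³/2)
s(j) = 2*j*(14 + j) (s(j) = (j + 14)*(j + j) = (14 + j)*(2*j) = 2*j*(14 + j))
u - s(S(-5 - 3)) = -36 - 2*(-(-5 - 3)³/2)*(14 - (-5 - 3)³/2) = -36 - 2*(-½*(-8)³)*(14 - ½*(-8)³) = -36 - 2*(-½*(-512))*(14 - ½*(-512)) = -36 - 2*256*(14 + 256) = -36 - 2*256*270 = -36 - 1*138240 = -36 - 138240 = -138276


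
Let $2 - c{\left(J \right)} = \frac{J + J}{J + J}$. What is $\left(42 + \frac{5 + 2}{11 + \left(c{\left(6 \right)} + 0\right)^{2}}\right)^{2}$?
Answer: $\frac{261121}{144} \approx 1813.3$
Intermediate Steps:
$c{\left(J \right)} = 1$ ($c{\left(J \right)} = 2 - \frac{J + J}{J + J} = 2 - \frac{2 J}{2 J} = 2 - 2 J \frac{1}{2 J} = 2 - 1 = 1$)
$\left(42 + \frac{5 + 2}{11 + \left(c{\left(6 \right)} + 0\right)^{2}}\right)^{2} = \left(42 + \frac{5 + 2}{11 + \left(1 + 0\right)^{2}}\right)^{2} = \left(42 + \frac{7}{11 + 1^{2}}\right)^{2} = \left(42 + \frac{7}{11 + 1}\right)^{2} = \left(42 + \frac{7}{12}\right)^{2} = \left(\frac{511}{12}\right)^{2} = \frac{261121}{144}$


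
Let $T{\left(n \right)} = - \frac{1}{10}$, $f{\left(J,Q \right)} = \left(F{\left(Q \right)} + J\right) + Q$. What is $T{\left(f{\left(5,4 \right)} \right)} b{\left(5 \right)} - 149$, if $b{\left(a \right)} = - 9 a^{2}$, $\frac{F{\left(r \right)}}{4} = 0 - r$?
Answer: $- \frac{253}{2} \approx -126.5$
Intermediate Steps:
$F{\left(r \right)} = - 4 r$ ($F{\left(r \right)} = 4 \left(0 - r\right) = 4 \left(- r\right) = - 4 r$)
$f{\left(J,Q \right)} = J - 3 Q$ ($f{\left(J,Q \right)} = \left(- 4 Q + J\right) + Q = \left(J - 4 Q\right) + Q = J - 3 Q$)
$T{\left(n \right)} = - \frac{1}{10}$ ($T{\left(n \right)} = \left(-1\right) \frac{1}{10} = - \frac{1}{10}$)
$T{\left(f{\left(5,4 \right)} \right)} b{\left(5 \right)} - 149 = - \frac{\left(-9\right) 5^{2}}{10} - 149 = - \frac{\left(-9\right) 25}{10} - 149 = \left(- \frac{1}{10}\right) \left(-225\right) - 149 = \frac{45}{2} - 149 = - \frac{253}{2}$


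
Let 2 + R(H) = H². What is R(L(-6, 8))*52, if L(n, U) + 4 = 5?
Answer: -52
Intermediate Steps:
L(n, U) = 1 (L(n, U) = -4 + 5 = 1)
R(H) = -2 + H²
R(L(-6, 8))*52 = (-2 + 1²)*52 = (-2 + 1)*52 = -1*52 = -52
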